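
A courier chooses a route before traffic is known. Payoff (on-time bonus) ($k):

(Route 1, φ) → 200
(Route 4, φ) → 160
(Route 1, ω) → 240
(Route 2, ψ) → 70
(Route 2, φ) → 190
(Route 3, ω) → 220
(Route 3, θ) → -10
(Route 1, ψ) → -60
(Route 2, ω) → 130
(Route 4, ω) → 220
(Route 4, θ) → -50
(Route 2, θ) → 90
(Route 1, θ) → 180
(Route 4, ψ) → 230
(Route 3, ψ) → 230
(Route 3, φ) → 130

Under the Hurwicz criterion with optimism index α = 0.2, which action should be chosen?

Route 1: 0.2·240 + 0.8·(-60) = 0
Route 2: 0.2·190 + 0.8·70 = 94
Route 3: 0.2·230 + 0.8·(-10) = 38
Route 4: 0.2·230 + 0.8·(-50) = 6
Highest Hurwicz score = 94 → Route 2.

Route 2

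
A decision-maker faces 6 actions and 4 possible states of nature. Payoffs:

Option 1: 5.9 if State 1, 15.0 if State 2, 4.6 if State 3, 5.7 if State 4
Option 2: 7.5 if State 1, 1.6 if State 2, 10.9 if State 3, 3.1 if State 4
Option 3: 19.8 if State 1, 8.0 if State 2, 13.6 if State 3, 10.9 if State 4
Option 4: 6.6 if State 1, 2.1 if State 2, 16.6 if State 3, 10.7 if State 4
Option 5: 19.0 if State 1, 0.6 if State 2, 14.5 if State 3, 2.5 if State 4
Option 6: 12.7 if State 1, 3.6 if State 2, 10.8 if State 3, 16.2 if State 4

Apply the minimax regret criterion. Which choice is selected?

Column bests: State 1=19.8, State 2=15.0, State 3=16.6, State 4=16.2.
Option 1 regrets: 13.9, 0.0, 12.0, 10.5 → max 13.9
Option 2 regrets: 12.3, 13.4, 5.7, 13.1 → max 13.4
Option 3 regrets: 0.0, 7.0, 3.0, 5.3 → max 7.0
Option 4 regrets: 13.2, 12.9, 0.0, 5.5 → max 13.2
Option 5 regrets: 0.8, 14.4, 2.1, 13.7 → max 14.4
Option 6 regrets: 7.1, 11.4, 5.8, 0.0 → max 11.4
Smallest max regret = 7.0 → Option 3.

Option 3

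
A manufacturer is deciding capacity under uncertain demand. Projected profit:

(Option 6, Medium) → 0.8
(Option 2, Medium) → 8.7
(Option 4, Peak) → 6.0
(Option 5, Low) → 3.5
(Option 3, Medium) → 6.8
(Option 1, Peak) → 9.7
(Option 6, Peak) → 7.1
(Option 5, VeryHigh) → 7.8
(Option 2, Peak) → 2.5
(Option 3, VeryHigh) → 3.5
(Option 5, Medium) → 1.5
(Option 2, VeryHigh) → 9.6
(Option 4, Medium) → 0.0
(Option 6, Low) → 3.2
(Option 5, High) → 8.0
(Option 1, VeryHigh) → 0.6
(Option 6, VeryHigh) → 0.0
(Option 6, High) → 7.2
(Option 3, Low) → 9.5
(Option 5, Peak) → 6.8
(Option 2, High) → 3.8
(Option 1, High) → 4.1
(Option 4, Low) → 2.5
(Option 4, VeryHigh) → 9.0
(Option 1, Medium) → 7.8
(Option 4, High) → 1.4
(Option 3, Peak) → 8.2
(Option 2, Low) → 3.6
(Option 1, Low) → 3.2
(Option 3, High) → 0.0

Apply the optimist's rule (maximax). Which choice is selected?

Option 1

Row maxima: Option 1=9.7, Option 2=9.6, Option 3=9.5, Option 4=9.0, Option 5=8.0, Option 6=7.2
Best best-case = 9.7 → Option 1.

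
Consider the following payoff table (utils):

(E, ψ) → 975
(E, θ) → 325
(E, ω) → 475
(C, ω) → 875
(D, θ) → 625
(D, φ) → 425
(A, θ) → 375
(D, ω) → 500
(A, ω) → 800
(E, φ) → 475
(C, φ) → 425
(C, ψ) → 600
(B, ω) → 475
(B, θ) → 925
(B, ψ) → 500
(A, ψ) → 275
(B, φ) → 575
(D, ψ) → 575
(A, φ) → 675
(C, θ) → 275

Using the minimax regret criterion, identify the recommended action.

Column bests: θ=925, φ=675, ψ=975, ω=875.
A regrets: 550, 0, 700, 75 → max 700
B regrets: 0, 100, 475, 400 → max 475
C regrets: 650, 250, 375, 0 → max 650
D regrets: 300, 250, 400, 375 → max 400
E regrets: 600, 200, 0, 400 → max 600
Smallest max regret = 400 → D.

D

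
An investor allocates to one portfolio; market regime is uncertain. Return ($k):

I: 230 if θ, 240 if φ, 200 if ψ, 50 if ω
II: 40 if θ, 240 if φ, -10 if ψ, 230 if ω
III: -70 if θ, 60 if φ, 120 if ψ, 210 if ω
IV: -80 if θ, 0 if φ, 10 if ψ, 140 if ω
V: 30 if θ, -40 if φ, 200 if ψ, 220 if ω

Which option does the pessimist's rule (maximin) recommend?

I

Row minima: I=50, II=-10, III=-70, IV=-80, V=-40
Best worst-case = 50 → I.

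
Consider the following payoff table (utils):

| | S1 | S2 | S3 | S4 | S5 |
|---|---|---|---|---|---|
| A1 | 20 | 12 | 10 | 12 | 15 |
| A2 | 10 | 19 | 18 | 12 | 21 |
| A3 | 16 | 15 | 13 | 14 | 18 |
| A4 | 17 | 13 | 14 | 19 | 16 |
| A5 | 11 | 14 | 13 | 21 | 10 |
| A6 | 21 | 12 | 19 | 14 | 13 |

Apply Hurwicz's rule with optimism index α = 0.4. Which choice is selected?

A6

A1: 0.4·20 + 0.6·10 = 14
A2: 0.4·21 + 0.6·10 = 14.4
A3: 0.4·18 + 0.6·13 = 15
A4: 0.4·19 + 0.6·13 = 15.4
A5: 0.4·21 + 0.6·10 = 14.4
A6: 0.4·21 + 0.6·12 = 15.6
Highest Hurwicz score = 15.6 → A6.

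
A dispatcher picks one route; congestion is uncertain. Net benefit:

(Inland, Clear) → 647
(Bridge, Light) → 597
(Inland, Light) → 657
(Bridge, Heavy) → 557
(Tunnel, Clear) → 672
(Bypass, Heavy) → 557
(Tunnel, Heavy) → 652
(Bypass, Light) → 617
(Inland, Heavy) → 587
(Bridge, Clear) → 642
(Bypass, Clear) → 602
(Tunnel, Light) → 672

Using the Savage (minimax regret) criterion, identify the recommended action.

Column bests: Clear=672, Light=672, Heavy=652.
Bypass regrets: 70, 55, 95 → max 95
Bridge regrets: 30, 75, 95 → max 95
Tunnel regrets: 0, 0, 0 → max 0
Inland regrets: 25, 15, 65 → max 65
Smallest max regret = 0 → Tunnel.

Tunnel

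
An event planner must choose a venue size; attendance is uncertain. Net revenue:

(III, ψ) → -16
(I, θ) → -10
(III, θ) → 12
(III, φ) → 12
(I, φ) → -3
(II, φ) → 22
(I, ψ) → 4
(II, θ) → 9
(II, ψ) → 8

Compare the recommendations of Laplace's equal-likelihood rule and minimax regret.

laplace → II; minimax regret → II (agree)

Row averages: I=-3, II=13, III=8/3
Highest average = 13 → II.
Column bests: θ=12, φ=22, ψ=8.
I regrets: 22, 25, 4 → max 25
II regrets: 3, 0, 0 → max 3
III regrets: 0, 10, 24 → max 24
Smallest max regret = 3 → II.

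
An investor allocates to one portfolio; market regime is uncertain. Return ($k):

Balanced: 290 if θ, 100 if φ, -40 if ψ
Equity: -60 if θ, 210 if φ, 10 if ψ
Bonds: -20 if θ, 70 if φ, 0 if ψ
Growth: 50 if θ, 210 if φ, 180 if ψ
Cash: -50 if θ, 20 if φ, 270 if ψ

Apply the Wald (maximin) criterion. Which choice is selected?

Growth

Row minima: Balanced=-40, Equity=-60, Bonds=-20, Growth=50, Cash=-50
Best worst-case = 50 → Growth.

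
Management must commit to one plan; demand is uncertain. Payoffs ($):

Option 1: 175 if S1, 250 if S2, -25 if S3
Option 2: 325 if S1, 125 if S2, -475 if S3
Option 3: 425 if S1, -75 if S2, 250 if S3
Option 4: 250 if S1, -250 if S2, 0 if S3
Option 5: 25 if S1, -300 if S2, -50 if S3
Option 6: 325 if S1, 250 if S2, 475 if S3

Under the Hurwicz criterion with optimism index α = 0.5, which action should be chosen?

Option 6

Option 1: 0.5·250 + 0.5·(-25) = 112.5
Option 2: 0.5·325 + 0.5·(-475) = -75
Option 3: 0.5·425 + 0.5·(-75) = 175
Option 4: 0.5·250 + 0.5·(-250) = 0
Option 5: 0.5·25 + 0.5·(-300) = -137.5
Option 6: 0.5·475 + 0.5·250 = 362.5
Highest Hurwicz score = 362.5 → Option 6.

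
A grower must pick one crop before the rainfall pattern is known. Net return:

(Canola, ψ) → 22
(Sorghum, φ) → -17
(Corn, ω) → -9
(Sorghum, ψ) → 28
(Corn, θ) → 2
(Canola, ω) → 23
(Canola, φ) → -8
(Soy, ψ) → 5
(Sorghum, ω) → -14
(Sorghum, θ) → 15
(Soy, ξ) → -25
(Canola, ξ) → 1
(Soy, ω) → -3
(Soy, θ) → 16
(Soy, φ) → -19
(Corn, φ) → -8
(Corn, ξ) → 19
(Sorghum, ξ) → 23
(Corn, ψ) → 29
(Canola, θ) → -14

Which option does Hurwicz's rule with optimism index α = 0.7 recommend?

Sorghum: 0.7·28 + 0.3·(-17) = 14.5
Soy: 0.7·16 + 0.3·(-25) = 3.7
Canola: 0.7·23 + 0.3·(-14) = 11.9
Corn: 0.7·29 + 0.3·(-9) = 17.6
Highest Hurwicz score = 17.6 → Corn.

Corn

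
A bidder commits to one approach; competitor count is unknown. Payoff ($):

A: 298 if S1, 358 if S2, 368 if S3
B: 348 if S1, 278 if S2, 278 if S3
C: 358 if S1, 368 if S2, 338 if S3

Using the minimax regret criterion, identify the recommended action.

C

Column bests: S1=358, S2=368, S3=368.
A regrets: 60, 10, 0 → max 60
B regrets: 10, 90, 90 → max 90
C regrets: 0, 0, 30 → max 30
Smallest max regret = 30 → C.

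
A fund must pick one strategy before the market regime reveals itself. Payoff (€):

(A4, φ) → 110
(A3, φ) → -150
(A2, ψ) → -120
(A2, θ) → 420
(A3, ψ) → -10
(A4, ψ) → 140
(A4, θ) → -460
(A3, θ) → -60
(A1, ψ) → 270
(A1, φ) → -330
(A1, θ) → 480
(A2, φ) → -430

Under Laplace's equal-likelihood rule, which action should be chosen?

Row averages: A1=140, A2=-130/3, A3=-220/3, A4=-70
Highest average = 140 → A1.

A1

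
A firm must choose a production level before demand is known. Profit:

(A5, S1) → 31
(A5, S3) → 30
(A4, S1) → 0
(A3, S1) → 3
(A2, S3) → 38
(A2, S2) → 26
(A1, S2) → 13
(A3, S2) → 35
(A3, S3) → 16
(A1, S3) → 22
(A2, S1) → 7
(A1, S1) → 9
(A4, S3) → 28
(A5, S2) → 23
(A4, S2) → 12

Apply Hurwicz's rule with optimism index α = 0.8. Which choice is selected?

A2

A1: 0.8·22 + 0.2·9 = 19.4
A2: 0.8·38 + 0.2·7 = 31.8
A3: 0.8·35 + 0.2·3 = 28.6
A4: 0.8·28 + 0.2·0 = 22.4
A5: 0.8·31 + 0.2·23 = 29.4
Highest Hurwicz score = 31.8 → A2.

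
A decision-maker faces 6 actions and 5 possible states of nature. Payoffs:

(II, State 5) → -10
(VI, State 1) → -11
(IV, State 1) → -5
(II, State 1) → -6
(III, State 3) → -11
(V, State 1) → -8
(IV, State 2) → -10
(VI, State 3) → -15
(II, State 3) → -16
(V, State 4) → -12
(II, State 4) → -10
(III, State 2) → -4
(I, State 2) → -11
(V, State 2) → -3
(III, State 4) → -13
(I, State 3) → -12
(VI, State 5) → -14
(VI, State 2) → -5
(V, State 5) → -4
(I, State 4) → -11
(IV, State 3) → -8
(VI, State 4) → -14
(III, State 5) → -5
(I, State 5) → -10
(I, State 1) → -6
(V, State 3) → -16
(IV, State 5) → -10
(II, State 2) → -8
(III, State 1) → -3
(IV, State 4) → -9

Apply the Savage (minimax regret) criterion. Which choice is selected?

Column bests: State 1=-3, State 2=-3, State 3=-8, State 4=-9, State 5=-4.
I regrets: 3, 8, 4, 2, 6 → max 8
II regrets: 3, 5, 8, 1, 6 → max 8
III regrets: 0, 1, 3, 4, 1 → max 4
IV regrets: 2, 7, 0, 0, 6 → max 7
V regrets: 5, 0, 8, 3, 0 → max 8
VI regrets: 8, 2, 7, 5, 10 → max 10
Smallest max regret = 4 → III.

III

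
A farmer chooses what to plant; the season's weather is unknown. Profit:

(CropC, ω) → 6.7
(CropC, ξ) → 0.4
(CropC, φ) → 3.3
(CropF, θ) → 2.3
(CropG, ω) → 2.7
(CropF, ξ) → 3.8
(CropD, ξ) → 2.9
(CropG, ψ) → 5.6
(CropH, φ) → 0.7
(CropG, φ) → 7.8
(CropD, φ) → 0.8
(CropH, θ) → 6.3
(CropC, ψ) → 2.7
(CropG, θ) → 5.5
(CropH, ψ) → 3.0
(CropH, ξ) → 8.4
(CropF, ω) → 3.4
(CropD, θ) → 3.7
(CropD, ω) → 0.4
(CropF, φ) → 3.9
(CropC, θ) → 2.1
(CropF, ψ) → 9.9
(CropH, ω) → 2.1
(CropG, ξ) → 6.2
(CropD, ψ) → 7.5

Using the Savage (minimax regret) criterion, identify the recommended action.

Column bests: θ=6.3, φ=7.8, ψ=9.9, ω=6.7, ξ=8.4.
CropF regrets: 4.0, 3.9, 0.0, 3.3, 4.6 → max 4.6
CropG regrets: 0.8, 0.0, 4.3, 4.0, 2.2 → max 4.3
CropD regrets: 2.6, 7.0, 2.4, 6.3, 5.5 → max 7.0
CropC regrets: 4.2, 4.5, 7.2, 0.0, 8.0 → max 8.0
CropH regrets: 0.0, 7.1, 6.9, 4.6, 0.0 → max 7.1
Smallest max regret = 4.3 → CropG.

CropG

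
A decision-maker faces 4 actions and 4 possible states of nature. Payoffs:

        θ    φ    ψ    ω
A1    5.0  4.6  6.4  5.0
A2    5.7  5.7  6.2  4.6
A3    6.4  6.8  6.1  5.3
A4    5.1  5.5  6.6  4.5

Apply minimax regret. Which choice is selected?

A3

Column bests: θ=6.4, φ=6.8, ψ=6.6, ω=5.3.
A1 regrets: 1.4, 2.2, 0.2, 0.3 → max 2.2
A2 regrets: 0.7, 1.1, 0.4, 0.7 → max 1.1
A3 regrets: 0.0, 0.0, 0.5, 0.0 → max 0.5
A4 regrets: 1.3, 1.3, 0.0, 0.8 → max 1.3
Smallest max regret = 0.5 → A3.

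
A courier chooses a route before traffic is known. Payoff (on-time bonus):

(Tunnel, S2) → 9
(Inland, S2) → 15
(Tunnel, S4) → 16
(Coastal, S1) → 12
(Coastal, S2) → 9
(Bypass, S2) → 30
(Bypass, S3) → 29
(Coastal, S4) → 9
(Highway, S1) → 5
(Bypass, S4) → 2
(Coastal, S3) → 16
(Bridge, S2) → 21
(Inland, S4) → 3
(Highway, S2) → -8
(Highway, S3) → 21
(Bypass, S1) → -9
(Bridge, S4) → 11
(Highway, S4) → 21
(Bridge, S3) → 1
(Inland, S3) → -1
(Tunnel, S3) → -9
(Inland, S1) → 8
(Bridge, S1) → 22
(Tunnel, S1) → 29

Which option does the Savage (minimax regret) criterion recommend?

Column bests: S1=29, S2=30, S3=29, S4=21.
Tunnel regrets: 0, 21, 38, 5 → max 38
Highway regrets: 24, 38, 8, 0 → max 38
Bypass regrets: 38, 0, 0, 19 → max 38
Bridge regrets: 7, 9, 28, 10 → max 28
Coastal regrets: 17, 21, 13, 12 → max 21
Inland regrets: 21, 15, 30, 18 → max 30
Smallest max regret = 21 → Coastal.

Coastal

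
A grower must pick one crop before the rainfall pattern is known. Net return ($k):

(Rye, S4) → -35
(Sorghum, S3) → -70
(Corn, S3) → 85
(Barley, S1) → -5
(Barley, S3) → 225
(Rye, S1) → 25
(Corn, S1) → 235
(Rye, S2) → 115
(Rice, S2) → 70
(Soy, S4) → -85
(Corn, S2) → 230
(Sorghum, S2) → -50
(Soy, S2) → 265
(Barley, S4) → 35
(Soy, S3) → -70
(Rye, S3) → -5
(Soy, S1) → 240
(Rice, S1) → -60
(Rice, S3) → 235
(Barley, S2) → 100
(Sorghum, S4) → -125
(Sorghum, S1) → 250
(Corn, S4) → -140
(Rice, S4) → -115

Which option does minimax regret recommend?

Corn

Column bests: S1=250, S2=265, S3=235, S4=35.
Corn regrets: 15, 35, 150, 175 → max 175
Soy regrets: 10, 0, 305, 120 → max 305
Rice regrets: 310, 195, 0, 150 → max 310
Barley regrets: 255, 165, 10, 0 → max 255
Rye regrets: 225, 150, 240, 70 → max 240
Sorghum regrets: 0, 315, 305, 160 → max 315
Smallest max regret = 175 → Corn.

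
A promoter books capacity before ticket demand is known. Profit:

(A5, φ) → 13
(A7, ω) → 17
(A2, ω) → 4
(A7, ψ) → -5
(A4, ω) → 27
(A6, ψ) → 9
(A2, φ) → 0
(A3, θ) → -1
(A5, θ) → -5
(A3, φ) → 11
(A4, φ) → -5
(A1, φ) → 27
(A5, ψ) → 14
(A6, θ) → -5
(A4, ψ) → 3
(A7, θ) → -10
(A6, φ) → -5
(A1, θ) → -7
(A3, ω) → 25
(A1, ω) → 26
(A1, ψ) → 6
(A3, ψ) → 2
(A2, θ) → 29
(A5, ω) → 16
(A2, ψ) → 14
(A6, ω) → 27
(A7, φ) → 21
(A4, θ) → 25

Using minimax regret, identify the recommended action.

Column bests: θ=29, φ=27, ψ=14, ω=27.
A1 regrets: 36, 0, 8, 1 → max 36
A2 regrets: 0, 27, 0, 23 → max 27
A3 regrets: 30, 16, 12, 2 → max 30
A4 regrets: 4, 32, 11, 0 → max 32
A5 regrets: 34, 14, 0, 11 → max 34
A6 regrets: 34, 32, 5, 0 → max 34
A7 regrets: 39, 6, 19, 10 → max 39
Smallest max regret = 27 → A2.

A2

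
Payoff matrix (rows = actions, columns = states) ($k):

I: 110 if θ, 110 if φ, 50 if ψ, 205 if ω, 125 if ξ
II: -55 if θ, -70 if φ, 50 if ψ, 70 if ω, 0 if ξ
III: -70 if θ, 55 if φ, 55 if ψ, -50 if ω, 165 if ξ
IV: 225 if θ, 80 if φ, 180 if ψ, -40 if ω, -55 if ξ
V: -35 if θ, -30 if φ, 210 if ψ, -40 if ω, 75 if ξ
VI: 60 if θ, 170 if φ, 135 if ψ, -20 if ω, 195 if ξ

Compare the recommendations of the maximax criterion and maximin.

Row maxima: I=205, II=70, III=165, IV=225, V=210, VI=195
Best best-case = 225 → IV.
Row minima: I=50, II=-70, III=-70, IV=-55, V=-40, VI=-20
Best worst-case = 50 → I.

maximax → IV; maximin → I (disagree)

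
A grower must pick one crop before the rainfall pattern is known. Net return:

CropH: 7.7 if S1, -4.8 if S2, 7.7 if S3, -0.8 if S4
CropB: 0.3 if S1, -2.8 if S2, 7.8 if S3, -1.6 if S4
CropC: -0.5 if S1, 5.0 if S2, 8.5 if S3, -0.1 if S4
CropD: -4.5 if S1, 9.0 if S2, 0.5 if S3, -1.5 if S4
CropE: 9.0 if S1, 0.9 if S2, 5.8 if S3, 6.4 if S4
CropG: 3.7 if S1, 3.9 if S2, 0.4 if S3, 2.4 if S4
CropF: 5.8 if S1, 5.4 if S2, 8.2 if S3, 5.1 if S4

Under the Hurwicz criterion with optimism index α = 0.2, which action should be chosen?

CropF

CropH: 0.2·7.7 + 0.8·(-4.8) = -2.3
CropB: 0.2·7.8 + 0.8·(-2.8) = -0.68
CropC: 0.2·8.5 + 0.8·(-0.5) = 1.3
CropD: 0.2·9.0 + 0.8·(-4.5) = -1.8
CropE: 0.2·9.0 + 0.8·0.9 = 2.52
CropG: 0.2·3.9 + 0.8·0.4 = 1.1
CropF: 0.2·8.2 + 0.8·5.1 = 5.72
Highest Hurwicz score = 5.72 → CropF.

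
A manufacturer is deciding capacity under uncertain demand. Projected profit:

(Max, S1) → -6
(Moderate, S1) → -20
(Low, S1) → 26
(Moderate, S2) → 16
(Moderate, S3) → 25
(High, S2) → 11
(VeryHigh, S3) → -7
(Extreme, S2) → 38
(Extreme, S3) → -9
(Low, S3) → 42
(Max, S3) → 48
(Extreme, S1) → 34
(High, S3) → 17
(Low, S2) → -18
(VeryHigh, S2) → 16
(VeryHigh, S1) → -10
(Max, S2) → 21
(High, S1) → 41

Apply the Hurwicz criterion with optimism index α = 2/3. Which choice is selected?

High

Low: 2/3·42 + 1/3·(-18) = 22
Moderate: 2/3·25 + 1/3·(-20) = 10
High: 2/3·41 + 1/3·11 = 31
VeryHigh: 2/3·16 + 1/3·(-10) = 22/3
Extreme: 2/3·38 + 1/3·(-9) = 67/3
Max: 2/3·48 + 1/3·(-6) = 30
Highest Hurwicz score = 31 → High.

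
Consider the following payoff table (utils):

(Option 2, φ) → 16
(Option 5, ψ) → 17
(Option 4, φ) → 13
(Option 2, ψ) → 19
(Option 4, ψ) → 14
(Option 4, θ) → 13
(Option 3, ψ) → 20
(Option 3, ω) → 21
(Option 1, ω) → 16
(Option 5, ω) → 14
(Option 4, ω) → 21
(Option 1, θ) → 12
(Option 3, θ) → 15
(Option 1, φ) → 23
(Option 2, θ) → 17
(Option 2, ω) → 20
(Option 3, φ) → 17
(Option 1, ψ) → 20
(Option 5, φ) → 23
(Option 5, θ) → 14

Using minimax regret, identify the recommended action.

Column bests: θ=17, φ=23, ψ=20, ω=21.
Option 1 regrets: 5, 0, 0, 5 → max 5
Option 2 regrets: 0, 7, 1, 1 → max 7
Option 3 regrets: 2, 6, 0, 0 → max 6
Option 4 regrets: 4, 10, 6, 0 → max 10
Option 5 regrets: 3, 0, 3, 7 → max 7
Smallest max regret = 5 → Option 1.

Option 1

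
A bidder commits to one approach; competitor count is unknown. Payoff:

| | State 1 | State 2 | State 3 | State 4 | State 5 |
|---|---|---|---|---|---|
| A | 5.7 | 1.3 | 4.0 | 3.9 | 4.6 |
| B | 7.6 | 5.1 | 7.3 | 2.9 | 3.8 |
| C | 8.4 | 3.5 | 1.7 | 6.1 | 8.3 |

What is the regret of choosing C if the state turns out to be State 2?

Best payoff under State 2 is 5.1.
Regret = 5.1 − 3.5 = 1.6.

1.6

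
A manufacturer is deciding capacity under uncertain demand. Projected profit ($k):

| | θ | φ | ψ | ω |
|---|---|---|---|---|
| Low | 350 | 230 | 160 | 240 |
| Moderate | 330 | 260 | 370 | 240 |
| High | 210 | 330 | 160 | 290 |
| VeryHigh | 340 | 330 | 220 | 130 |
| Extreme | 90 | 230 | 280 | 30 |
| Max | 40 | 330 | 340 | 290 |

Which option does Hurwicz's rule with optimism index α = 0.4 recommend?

Moderate

Low: 0.4·350 + 0.6·160 = 236
Moderate: 0.4·370 + 0.6·240 = 292
High: 0.4·330 + 0.6·160 = 228
VeryHigh: 0.4·340 + 0.6·130 = 214
Extreme: 0.4·280 + 0.6·30 = 130
Max: 0.4·340 + 0.6·40 = 160
Highest Hurwicz score = 292 → Moderate.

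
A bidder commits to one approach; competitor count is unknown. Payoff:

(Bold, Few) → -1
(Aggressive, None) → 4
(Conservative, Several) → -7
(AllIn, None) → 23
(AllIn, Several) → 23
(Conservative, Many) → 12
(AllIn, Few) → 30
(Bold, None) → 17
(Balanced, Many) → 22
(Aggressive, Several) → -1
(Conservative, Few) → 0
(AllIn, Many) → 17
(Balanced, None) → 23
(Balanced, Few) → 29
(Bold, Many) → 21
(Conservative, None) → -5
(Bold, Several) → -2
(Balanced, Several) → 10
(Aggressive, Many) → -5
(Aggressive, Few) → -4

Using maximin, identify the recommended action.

Row minima: Conservative=-7, Balanced=10, Aggressive=-5, Bold=-2, AllIn=17
Best worst-case = 17 → AllIn.

AllIn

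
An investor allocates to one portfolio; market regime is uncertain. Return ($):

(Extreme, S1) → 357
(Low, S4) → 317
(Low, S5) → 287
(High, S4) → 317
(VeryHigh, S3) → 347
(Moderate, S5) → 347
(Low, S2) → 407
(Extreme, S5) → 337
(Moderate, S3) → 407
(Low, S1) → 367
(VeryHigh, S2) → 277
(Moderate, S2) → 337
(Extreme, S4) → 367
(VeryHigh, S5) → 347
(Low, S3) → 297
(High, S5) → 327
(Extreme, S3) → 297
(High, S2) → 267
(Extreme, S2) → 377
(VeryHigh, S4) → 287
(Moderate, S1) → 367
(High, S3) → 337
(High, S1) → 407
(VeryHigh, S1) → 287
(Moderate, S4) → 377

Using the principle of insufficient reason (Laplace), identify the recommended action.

Moderate

Row averages: Low=335, Moderate=367, High=331, VeryHigh=309, Extreme=347
Highest average = 367 → Moderate.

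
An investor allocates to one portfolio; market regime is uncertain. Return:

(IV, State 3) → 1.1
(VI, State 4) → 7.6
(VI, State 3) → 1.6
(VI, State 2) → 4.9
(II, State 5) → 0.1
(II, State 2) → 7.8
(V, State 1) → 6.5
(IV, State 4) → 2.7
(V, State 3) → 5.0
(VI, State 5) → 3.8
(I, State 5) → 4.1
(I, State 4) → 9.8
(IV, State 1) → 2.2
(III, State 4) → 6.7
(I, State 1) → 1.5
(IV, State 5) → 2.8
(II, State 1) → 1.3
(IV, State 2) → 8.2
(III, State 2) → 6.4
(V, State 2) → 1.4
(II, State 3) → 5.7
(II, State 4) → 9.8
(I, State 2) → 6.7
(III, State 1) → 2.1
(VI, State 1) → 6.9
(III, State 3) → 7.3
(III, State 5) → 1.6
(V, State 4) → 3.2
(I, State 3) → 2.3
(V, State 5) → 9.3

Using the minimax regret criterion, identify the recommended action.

I

Column bests: State 1=6.9, State 2=8.2, State 3=7.3, State 4=9.8, State 5=9.3.
I regrets: 5.4, 1.5, 5.0, 0.0, 5.2 → max 5.4
II regrets: 5.6, 0.4, 1.6, 0.0, 9.2 → max 9.2
III regrets: 4.8, 1.8, 0.0, 3.1, 7.7 → max 7.7
IV regrets: 4.7, 0.0, 6.2, 7.1, 6.5 → max 7.1
V regrets: 0.4, 6.8, 2.3, 6.6, 0.0 → max 6.8
VI regrets: 0.0, 3.3, 5.7, 2.2, 5.5 → max 5.7
Smallest max regret = 5.4 → I.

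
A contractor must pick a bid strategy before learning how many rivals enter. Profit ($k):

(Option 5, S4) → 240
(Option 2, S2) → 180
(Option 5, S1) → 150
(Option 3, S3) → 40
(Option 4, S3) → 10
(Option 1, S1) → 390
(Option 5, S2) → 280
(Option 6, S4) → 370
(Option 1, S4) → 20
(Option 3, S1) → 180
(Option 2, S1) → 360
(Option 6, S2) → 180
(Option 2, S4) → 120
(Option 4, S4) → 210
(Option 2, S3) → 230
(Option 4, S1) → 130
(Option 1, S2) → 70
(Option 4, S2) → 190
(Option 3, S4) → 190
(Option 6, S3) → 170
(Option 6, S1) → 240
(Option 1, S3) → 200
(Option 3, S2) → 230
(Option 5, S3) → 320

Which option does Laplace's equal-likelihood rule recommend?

Option 5

Row averages: Option 1=170, Option 2=222.5, Option 3=160, Option 4=135, Option 5=247.5, Option 6=240
Highest average = 247.5 → Option 5.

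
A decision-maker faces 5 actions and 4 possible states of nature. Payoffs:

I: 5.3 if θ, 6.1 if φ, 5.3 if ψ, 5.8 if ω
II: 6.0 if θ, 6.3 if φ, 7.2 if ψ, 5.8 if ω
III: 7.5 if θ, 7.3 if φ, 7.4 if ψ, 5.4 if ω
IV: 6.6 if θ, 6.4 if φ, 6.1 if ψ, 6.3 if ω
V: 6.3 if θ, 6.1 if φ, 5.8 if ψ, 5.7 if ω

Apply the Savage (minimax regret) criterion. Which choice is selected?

III

Column bests: θ=7.5, φ=7.3, ψ=7.4, ω=6.3.
I regrets: 2.2, 1.2, 2.1, 0.5 → max 2.2
II regrets: 1.5, 1.0, 0.2, 0.5 → max 1.5
III regrets: 0.0, 0.0, 0.0, 0.9 → max 0.9
IV regrets: 0.9, 0.9, 1.3, 0.0 → max 1.3
V regrets: 1.2, 1.2, 1.6, 0.6 → max 1.6
Smallest max regret = 0.9 → III.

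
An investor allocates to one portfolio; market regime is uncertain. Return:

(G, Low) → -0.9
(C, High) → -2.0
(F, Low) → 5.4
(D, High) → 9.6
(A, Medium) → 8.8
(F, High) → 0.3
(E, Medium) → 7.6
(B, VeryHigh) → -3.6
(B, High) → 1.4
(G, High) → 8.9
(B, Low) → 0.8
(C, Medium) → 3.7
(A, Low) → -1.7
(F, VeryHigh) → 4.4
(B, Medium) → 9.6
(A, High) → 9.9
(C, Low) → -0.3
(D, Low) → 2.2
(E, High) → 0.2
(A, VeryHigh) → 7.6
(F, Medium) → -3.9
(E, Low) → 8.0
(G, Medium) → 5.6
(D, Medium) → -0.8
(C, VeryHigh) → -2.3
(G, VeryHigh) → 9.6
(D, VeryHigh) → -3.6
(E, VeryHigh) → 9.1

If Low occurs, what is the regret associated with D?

5.8

Best payoff under Low is 8.0.
Regret = 8.0 − 2.2 = 5.8.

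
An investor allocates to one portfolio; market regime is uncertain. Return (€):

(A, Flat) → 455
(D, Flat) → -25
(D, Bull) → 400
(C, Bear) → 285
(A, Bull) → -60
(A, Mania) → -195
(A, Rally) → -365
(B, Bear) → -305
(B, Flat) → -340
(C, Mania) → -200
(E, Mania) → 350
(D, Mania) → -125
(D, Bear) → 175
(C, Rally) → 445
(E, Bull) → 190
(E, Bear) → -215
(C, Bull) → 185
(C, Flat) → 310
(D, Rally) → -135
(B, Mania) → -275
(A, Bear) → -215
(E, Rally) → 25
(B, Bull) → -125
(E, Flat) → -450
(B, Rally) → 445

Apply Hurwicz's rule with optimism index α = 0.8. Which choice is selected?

A: 0.8·455 + 0.2·(-365) = 291
B: 0.8·445 + 0.2·(-340) = 288
C: 0.8·445 + 0.2·(-200) = 316
D: 0.8·400 + 0.2·(-135) = 293
E: 0.8·350 + 0.2·(-450) = 190
Highest Hurwicz score = 316 → C.

C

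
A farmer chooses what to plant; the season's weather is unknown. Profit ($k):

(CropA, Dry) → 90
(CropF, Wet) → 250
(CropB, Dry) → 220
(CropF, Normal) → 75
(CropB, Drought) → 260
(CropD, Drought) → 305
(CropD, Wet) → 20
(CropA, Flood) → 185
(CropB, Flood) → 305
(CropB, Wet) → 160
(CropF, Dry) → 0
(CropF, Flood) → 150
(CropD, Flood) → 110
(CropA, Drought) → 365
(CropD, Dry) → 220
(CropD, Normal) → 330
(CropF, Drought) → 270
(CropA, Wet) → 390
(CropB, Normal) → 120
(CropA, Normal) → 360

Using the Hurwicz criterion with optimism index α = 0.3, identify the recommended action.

CropB: 0.3·305 + 0.7·120 = 175.5
CropA: 0.3·390 + 0.7·90 = 180
CropF: 0.3·270 + 0.7·0 = 81
CropD: 0.3·330 + 0.7·20 = 113
Highest Hurwicz score = 180 → CropA.

CropA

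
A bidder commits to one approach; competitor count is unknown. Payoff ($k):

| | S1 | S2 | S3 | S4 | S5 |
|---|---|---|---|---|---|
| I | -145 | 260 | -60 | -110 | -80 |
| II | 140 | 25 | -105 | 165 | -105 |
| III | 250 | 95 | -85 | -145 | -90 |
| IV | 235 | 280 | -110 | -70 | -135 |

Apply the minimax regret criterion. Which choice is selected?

IV

Column bests: S1=250, S2=280, S3=-60, S4=165, S5=-80.
I regrets: 395, 20, 0, 275, 0 → max 395
II regrets: 110, 255, 45, 0, 25 → max 255
III regrets: 0, 185, 25, 310, 10 → max 310
IV regrets: 15, 0, 50, 235, 55 → max 235
Smallest max regret = 235 → IV.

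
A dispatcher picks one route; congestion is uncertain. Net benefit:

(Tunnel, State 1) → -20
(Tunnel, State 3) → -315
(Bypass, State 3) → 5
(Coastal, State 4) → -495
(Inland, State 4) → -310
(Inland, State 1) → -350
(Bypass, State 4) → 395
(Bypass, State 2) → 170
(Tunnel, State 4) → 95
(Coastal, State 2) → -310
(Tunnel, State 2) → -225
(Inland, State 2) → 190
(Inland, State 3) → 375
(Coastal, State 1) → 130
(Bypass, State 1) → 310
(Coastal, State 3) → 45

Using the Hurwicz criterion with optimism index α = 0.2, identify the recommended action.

Bypass: 0.2·395 + 0.8·5 = 83
Coastal: 0.2·130 + 0.8·(-495) = -370
Inland: 0.2·375 + 0.8·(-350) = -205
Tunnel: 0.2·95 + 0.8·(-315) = -233
Highest Hurwicz score = 83 → Bypass.

Bypass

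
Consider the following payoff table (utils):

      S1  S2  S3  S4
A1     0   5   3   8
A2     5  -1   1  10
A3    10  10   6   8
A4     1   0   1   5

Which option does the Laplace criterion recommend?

A3

Row averages: A1=4, A2=3.75, A3=8.5, A4=1.75
Highest average = 8.5 → A3.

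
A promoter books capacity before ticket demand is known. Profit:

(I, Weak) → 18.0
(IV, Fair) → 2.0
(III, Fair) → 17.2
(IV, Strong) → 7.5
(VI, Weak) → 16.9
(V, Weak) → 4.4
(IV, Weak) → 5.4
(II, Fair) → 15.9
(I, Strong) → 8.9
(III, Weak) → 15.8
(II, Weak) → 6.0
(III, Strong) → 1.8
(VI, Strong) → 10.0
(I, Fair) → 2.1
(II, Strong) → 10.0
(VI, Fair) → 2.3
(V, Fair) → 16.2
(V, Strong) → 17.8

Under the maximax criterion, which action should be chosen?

Row maxima: I=18.0, II=15.9, III=17.2, IV=7.5, V=17.8, VI=16.9
Best best-case = 18.0 → I.

I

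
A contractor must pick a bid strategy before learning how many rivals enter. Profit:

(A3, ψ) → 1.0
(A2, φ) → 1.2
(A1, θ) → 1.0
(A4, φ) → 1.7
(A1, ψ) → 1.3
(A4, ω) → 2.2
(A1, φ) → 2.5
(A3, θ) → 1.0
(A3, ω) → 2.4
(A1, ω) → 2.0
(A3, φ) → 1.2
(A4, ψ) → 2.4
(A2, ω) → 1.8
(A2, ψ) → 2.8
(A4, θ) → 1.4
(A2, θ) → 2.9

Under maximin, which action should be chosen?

Row minima: A1=1.0, A2=1.2, A3=1.0, A4=1.4
Best worst-case = 1.4 → A4.

A4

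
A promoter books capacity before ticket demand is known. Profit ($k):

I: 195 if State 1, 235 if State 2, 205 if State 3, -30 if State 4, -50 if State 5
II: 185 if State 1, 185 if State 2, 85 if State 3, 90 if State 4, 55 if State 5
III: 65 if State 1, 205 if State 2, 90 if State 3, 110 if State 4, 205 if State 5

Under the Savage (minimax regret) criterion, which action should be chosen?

III

Column bests: State 1=195, State 2=235, State 3=205, State 4=110, State 5=205.
I regrets: 0, 0, 0, 140, 255 → max 255
II regrets: 10, 50, 120, 20, 150 → max 150
III regrets: 130, 30, 115, 0, 0 → max 130
Smallest max regret = 130 → III.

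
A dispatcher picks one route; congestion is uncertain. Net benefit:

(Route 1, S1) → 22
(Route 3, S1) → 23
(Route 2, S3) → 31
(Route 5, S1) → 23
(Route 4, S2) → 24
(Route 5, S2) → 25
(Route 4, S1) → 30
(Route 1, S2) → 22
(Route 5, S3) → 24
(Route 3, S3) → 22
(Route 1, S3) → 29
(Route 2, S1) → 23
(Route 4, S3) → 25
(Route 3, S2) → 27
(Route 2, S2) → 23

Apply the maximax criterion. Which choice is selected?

Route 2

Row maxima: Route 1=29, Route 2=31, Route 3=27, Route 4=30, Route 5=25
Best best-case = 31 → Route 2.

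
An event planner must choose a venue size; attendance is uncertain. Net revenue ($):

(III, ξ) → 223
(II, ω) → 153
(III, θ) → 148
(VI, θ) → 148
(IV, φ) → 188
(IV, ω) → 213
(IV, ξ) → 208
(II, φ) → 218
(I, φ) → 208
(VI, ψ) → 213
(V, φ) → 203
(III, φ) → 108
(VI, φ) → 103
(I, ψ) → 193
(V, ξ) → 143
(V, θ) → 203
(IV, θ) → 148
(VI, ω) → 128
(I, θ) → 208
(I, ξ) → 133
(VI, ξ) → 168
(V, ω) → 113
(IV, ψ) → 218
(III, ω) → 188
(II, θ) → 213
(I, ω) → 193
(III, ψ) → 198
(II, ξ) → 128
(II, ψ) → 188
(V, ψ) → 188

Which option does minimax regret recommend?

IV

Column bests: θ=213, φ=218, ψ=218, ω=213, ξ=223.
I regrets: 5, 10, 25, 20, 90 → max 90
II regrets: 0, 0, 30, 60, 95 → max 95
III regrets: 65, 110, 20, 25, 0 → max 110
IV regrets: 65, 30, 0, 0, 15 → max 65
V regrets: 10, 15, 30, 100, 80 → max 100
VI regrets: 65, 115, 5, 85, 55 → max 115
Smallest max regret = 65 → IV.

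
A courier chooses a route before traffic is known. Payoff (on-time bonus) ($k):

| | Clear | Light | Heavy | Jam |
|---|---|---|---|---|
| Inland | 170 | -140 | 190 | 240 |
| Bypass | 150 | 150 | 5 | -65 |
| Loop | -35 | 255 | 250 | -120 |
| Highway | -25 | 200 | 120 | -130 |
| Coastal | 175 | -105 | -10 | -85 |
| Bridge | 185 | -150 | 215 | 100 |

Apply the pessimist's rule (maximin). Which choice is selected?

Bypass

Row minima: Inland=-140, Bypass=-65, Loop=-120, Highway=-130, Coastal=-105, Bridge=-150
Best worst-case = -65 → Bypass.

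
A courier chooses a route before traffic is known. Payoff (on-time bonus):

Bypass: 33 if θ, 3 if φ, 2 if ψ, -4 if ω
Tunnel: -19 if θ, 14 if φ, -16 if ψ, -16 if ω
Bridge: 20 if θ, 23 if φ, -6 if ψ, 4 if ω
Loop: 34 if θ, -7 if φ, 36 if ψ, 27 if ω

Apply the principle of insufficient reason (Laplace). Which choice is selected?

Row averages: Bypass=8.5, Tunnel=-9.25, Bridge=10.25, Loop=22.5
Highest average = 22.5 → Loop.

Loop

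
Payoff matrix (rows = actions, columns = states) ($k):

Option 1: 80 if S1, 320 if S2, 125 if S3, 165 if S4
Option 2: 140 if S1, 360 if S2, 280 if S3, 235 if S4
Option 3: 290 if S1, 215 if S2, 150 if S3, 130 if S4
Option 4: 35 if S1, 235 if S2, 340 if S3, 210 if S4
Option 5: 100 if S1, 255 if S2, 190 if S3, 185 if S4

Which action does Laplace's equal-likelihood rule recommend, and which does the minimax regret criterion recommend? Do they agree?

laplace → Option 2; minimax regret → Option 2 (agree)

Row averages: Option 1=172.5, Option 2=253.75, Option 3=196.25, Option 4=205, Option 5=182.5
Highest average = 253.75 → Option 2.
Column bests: S1=290, S2=360, S3=340, S4=235.
Option 1 regrets: 210, 40, 215, 70 → max 215
Option 2 regrets: 150, 0, 60, 0 → max 150
Option 3 regrets: 0, 145, 190, 105 → max 190
Option 4 regrets: 255, 125, 0, 25 → max 255
Option 5 regrets: 190, 105, 150, 50 → max 190
Smallest max regret = 150 → Option 2.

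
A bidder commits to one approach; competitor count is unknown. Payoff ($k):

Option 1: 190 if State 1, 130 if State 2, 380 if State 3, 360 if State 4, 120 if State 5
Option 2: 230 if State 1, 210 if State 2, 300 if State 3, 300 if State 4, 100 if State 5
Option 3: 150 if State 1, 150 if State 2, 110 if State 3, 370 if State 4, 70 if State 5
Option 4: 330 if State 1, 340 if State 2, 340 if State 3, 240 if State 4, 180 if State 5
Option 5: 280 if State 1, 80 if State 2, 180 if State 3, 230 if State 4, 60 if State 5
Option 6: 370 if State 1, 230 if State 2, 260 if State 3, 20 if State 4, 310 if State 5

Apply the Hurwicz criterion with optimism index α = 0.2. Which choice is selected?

Option 4

Option 1: 0.2·380 + 0.8·120 = 172
Option 2: 0.2·300 + 0.8·100 = 140
Option 3: 0.2·370 + 0.8·70 = 130
Option 4: 0.2·340 + 0.8·180 = 212
Option 5: 0.2·280 + 0.8·60 = 104
Option 6: 0.2·370 + 0.8·20 = 90
Highest Hurwicz score = 212 → Option 4.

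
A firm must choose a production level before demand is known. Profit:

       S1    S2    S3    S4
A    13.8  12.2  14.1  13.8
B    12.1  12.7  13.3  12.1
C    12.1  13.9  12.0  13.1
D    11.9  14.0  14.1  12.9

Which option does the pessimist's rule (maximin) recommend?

A

Row minima: A=12.2, B=12.1, C=12.0, D=11.9
Best worst-case = 12.2 → A.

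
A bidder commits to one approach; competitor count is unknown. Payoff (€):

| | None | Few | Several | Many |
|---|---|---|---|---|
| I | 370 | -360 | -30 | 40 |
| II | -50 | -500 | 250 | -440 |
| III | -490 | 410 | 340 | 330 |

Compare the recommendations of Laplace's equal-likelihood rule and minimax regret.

laplace → III; minimax regret → I (disagree)

Row averages: I=5, II=-185, III=147.5
Highest average = 147.5 → III.
Column bests: None=370, Few=410, Several=340, Many=330.
I regrets: 0, 770, 370, 290 → max 770
II regrets: 420, 910, 90, 770 → max 910
III regrets: 860, 0, 0, 0 → max 860
Smallest max regret = 770 → I.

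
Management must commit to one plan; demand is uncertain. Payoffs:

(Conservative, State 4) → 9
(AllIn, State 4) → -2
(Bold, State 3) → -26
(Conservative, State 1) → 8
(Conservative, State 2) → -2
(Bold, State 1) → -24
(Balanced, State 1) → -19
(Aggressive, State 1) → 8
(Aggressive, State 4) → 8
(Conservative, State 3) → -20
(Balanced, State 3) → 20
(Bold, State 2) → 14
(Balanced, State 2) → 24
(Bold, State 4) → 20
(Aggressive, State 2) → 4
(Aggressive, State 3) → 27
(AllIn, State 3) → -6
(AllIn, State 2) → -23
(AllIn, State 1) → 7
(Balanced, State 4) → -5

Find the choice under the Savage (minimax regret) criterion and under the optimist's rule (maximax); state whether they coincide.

minimax regret → Aggressive; maximax → Aggressive (agree)

Column bests: State 1=8, State 2=24, State 3=27, State 4=20.
Conservative regrets: 0, 26, 47, 11 → max 47
Balanced regrets: 27, 0, 7, 25 → max 27
Aggressive regrets: 0, 20, 0, 12 → max 20
Bold regrets: 32, 10, 53, 0 → max 53
AllIn regrets: 1, 47, 33, 22 → max 47
Smallest max regret = 20 → Aggressive.
Row maxima: Conservative=9, Balanced=24, Aggressive=27, Bold=20, AllIn=7
Best best-case = 27 → Aggressive.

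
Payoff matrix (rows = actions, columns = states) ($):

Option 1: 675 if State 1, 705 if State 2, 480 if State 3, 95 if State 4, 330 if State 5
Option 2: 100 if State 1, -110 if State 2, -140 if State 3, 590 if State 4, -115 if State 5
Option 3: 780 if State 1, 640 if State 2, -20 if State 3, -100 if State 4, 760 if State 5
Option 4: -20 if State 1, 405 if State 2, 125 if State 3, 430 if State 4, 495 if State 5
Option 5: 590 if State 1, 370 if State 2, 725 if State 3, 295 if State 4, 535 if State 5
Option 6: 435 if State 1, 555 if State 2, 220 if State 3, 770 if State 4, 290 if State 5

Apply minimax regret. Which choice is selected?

Option 5

Column bests: State 1=780, State 2=705, State 3=725, State 4=770, State 5=760.
Option 1 regrets: 105, 0, 245, 675, 430 → max 675
Option 2 regrets: 680, 815, 865, 180, 875 → max 875
Option 3 regrets: 0, 65, 745, 870, 0 → max 870
Option 4 regrets: 800, 300, 600, 340, 265 → max 800
Option 5 regrets: 190, 335, 0, 475, 225 → max 475
Option 6 regrets: 345, 150, 505, 0, 470 → max 505
Smallest max regret = 475 → Option 5.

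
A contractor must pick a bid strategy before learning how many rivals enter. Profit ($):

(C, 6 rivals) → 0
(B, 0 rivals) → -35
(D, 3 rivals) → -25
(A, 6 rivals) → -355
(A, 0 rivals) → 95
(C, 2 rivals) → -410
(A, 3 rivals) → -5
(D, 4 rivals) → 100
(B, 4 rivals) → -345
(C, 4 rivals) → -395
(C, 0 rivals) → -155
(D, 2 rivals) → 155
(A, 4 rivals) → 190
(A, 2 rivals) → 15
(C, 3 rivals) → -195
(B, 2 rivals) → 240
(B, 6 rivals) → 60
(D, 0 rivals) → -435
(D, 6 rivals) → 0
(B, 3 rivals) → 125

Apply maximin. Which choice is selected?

Row minima: A=-355, B=-345, C=-410, D=-435
Best worst-case = -345 → B.

B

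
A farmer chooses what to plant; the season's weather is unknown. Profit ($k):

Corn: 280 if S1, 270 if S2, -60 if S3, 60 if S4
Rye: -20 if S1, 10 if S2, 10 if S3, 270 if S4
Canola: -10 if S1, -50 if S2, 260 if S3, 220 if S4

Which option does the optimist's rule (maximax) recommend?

Corn

Row maxima: Corn=280, Rye=270, Canola=260
Best best-case = 280 → Corn.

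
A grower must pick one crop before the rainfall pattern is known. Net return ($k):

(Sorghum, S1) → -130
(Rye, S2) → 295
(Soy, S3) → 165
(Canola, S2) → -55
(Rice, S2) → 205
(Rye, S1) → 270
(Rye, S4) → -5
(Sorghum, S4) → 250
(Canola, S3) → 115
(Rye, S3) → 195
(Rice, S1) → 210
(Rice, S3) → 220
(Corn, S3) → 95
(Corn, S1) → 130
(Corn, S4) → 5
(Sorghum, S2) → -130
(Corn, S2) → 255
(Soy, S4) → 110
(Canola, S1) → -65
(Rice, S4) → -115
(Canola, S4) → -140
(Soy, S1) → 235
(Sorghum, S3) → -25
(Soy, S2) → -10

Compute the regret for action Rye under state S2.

Best payoff under S2 is 295.
Regret = 295 − 295 = 0.

0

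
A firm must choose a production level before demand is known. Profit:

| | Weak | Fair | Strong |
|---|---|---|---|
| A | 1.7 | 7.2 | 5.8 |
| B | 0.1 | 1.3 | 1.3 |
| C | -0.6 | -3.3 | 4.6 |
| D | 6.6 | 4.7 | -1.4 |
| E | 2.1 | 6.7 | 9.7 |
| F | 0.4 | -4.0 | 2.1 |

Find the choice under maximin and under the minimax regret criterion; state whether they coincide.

Row minima: A=1.7, B=0.1, C=-3.3, D=-1.4, E=2.1, F=-4.0
Best worst-case = 2.1 → E.
Column bests: Weak=6.6, Fair=7.2, Strong=9.7.
A regrets: 4.9, 0.0, 3.9 → max 4.9
B regrets: 6.5, 5.9, 8.4 → max 8.4
C regrets: 7.2, 10.5, 5.1 → max 10.5
D regrets: 0.0, 2.5, 11.1 → max 11.1
E regrets: 4.5, 0.5, 0.0 → max 4.5
F regrets: 6.2, 11.2, 7.6 → max 11.2
Smallest max regret = 4.5 → E.

maximin → E; minimax regret → E (agree)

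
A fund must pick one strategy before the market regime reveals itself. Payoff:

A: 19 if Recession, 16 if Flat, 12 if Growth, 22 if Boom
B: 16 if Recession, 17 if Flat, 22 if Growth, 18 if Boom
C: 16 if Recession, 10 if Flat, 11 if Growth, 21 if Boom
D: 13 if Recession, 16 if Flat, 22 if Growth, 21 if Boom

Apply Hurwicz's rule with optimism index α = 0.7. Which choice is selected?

B

A: 0.7·22 + 0.3·12 = 19
B: 0.7·22 + 0.3·16 = 20.2
C: 0.7·21 + 0.3·10 = 17.7
D: 0.7·22 + 0.3·13 = 19.3
Highest Hurwicz score = 20.2 → B.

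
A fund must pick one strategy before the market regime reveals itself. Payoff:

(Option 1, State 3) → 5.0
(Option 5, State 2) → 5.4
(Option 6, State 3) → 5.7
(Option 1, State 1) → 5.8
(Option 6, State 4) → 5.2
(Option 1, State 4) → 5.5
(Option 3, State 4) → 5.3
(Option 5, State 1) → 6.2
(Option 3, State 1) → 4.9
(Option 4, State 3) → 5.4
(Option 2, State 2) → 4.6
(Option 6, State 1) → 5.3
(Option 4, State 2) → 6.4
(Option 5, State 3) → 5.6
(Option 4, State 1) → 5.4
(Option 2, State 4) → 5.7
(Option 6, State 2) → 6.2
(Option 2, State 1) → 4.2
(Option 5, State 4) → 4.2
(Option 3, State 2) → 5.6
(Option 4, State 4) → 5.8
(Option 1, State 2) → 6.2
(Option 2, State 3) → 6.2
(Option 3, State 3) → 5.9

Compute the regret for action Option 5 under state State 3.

0.6

Best payoff under State 3 is 6.2.
Regret = 6.2 − 5.6 = 0.6.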